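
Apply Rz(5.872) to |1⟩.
(-0.9789 + 0.2041i)|1⟩

Rz(5.872) = [[e^(−iθ/2), 0], [0, e^(iθ/2)]] with e^(±iθ/2) = cos(θ/2) ± i·sin(θ/2); θ = 5.872, cos(θ/2) ≈ -0.97894, sin(θ/2) ≈ 0.204147.
With a = amp(|0⟩) = 0 and b = amp(|1⟩) = 1:
new amp(|0⟩) = (-0.97894 - 0.204147i)·a = 0
new amp(|1⟩) = (-0.97894 + 0.204147i)·b = (-0.9789 + 0.2041i)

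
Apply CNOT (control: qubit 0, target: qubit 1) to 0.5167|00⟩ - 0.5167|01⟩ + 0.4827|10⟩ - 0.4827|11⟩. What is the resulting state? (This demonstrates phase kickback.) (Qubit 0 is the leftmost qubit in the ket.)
0.5167|00⟩ - 0.5167|01⟩ - 0.4827|10⟩ + 0.4827|11⟩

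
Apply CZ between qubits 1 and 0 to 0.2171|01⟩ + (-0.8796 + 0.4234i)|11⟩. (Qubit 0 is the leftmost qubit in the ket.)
0.2171|01⟩ + (0.8796 - 0.4234i)|11⟩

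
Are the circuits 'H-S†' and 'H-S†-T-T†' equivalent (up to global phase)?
Yes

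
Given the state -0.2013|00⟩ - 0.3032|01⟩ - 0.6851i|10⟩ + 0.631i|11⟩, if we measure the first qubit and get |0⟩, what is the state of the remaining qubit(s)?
-0.5531|0⟩ - 0.8331|1⟩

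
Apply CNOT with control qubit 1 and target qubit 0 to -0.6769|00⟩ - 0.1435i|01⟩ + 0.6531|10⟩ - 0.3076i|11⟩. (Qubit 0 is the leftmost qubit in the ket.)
-0.6769|00⟩ - 0.3076i|01⟩ + 0.6531|10⟩ - 0.1435i|11⟩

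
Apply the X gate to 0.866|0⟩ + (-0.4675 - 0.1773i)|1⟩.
(-0.4675 - 0.1773i)|0⟩ + 0.866|1⟩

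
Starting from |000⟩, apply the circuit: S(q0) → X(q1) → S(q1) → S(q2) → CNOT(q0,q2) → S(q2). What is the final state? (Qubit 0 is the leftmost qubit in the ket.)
i|010⟩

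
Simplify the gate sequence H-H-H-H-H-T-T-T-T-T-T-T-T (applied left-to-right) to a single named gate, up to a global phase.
H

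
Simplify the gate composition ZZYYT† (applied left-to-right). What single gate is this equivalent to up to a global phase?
T†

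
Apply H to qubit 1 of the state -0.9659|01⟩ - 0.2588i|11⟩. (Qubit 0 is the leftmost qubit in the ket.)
-0.683|00⟩ + 0.683|01⟩ - 0.183i|10⟩ + 0.183i|11⟩

H on qubit 1 mixes each pair of kets that differ only in qubit 1: amplitudes (a, b) of (|…0…⟩, |…1…⟩) become ((a + b)/√2, (a − b)/√2). Kets absent from the input have amplitude 0.
(|00⟩, |01⟩): (a, b) = (0, -0.9659) → (-0.683, 0.683)
(|10⟩, |11⟩): (a, b) = (0, -0.2588i) → (-0.183i, 0.183i)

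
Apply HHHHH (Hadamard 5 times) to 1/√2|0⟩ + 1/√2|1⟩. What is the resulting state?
|0⟩

H² = I, so H^5 = H: a single Hadamard. With (a, b) = (1/√2, 1/√2), H gives ((a + b)/√2, (a − b)/√2) = (1, 0).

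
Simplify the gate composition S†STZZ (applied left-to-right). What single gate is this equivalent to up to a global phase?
T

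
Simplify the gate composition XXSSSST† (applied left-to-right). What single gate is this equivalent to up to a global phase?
T†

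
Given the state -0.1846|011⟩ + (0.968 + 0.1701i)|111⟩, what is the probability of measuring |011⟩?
0.03408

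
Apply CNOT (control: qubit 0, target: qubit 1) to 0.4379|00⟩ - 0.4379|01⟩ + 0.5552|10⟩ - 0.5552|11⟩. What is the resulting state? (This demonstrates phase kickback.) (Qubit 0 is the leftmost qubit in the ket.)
0.4379|00⟩ - 0.4379|01⟩ - 0.5552|10⟩ + 0.5552|11⟩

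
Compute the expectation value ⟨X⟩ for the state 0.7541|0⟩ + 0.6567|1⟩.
0.9904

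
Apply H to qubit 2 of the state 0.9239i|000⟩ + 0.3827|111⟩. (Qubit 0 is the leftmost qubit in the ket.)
0.6533i|000⟩ + 0.6533i|001⟩ + 0.2706|110⟩ - 0.2706|111⟩

H on qubit 2 mixes each pair of kets that differ only in qubit 2: amplitudes (a, b) of (|…0…⟩, |…1…⟩) become ((a + b)/√2, (a − b)/√2). Kets absent from the input have amplitude 0.
(|000⟩, |001⟩): (a, b) = (0.9239i, 0) → (0.6533i, 0.6533i)
(|110⟩, |111⟩): (a, b) = (0, 0.3827) → (0.2706, -0.2706)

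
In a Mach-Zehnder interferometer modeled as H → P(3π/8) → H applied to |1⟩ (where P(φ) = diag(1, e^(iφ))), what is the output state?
(0.3087 - 0.4619i)|0⟩ + (0.6913 + 0.4619i)|1⟩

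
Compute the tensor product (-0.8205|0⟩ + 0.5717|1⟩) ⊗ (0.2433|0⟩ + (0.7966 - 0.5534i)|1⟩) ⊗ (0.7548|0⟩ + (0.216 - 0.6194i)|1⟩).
-0.1507|000⟩ + (-0.04312 + 0.1236i)|001⟩ + (-0.4933 + 0.3427i)|010⟩ + (0.1401 + 0.5029i)|011⟩ + 0.105|100⟩ + (0.03004 - 0.08616i)|101⟩ + (0.3437 - 0.2388i)|110⟩ + (-0.0976 - 0.3504i)|111⟩

amp(|b₁b₂…⟩) = product of the factor amplitudes for bits b₁, b₂, …; only kets whose every factor amplitude is nonzero survive.
|000⟩: (-0.8205)(0.2433)(0.7548) = -0.1507
|001⟩: (-0.8205)(0.2433)(0.216 - 0.6194i) = (-0.04312 + 0.1236i)
|010⟩: (-0.8205)(0.7966 - 0.5534i)(0.7548) = (-0.4933 + 0.3427i)
|011⟩: (-0.8205)(0.7966 - 0.5534i)(0.216 - 0.6194i) = (0.1401 + 0.5029i)
|100⟩: (0.5717)(0.2433)(0.7548) = 0.105
|101⟩: (0.5717)(0.2433)(0.216 - 0.6194i) = (0.03004 - 0.08616i)
|110⟩: (0.5717)(0.7966 - 0.5534i)(0.7548) = (0.3437 - 0.2388i)
|111⟩: (0.5717)(0.7966 - 0.5534i)(0.216 - 0.6194i) = (-0.0976 - 0.3504i)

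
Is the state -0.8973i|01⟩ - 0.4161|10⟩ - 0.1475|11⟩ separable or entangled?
Entangled

Writing the state as a|00⟩ + b|01⟩ + c|10⟩ + d|11⟩, it is a product state iff ad − bc = 0.
Here (a, b, c, d) = (0, -0.8973i, -0.4161, -0.1475): ad − bc = (0)(-0.1475) − (-0.8973i)(-0.4161) = -0.3734i ≠ 0, so the state is entangled.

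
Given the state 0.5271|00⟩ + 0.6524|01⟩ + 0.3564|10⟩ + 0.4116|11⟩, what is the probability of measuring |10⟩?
0.127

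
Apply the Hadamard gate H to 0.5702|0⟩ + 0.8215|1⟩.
0.9841|0⟩ - 0.1777|1⟩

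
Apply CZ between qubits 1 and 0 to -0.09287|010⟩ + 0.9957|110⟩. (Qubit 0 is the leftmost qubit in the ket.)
-0.09287|010⟩ - 0.9957|110⟩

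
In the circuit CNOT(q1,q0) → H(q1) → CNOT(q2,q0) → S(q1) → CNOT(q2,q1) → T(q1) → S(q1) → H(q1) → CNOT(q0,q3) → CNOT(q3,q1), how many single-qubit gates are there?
5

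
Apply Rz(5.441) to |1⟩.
(-0.9126 + 0.4088i)|1⟩

Rz(5.441) = [[e^(−iθ/2), 0], [0, e^(iθ/2)]] with e^(±iθ/2) = cos(θ/2) ± i·sin(θ/2); θ = 5.441, cos(θ/2) ≈ -0.912643, sin(θ/2) ≈ 0.408758.
With a = amp(|0⟩) = 0 and b = amp(|1⟩) = 1:
new amp(|0⟩) = (-0.912643 - 0.408758i)·a = 0
new amp(|1⟩) = (-0.912643 + 0.408758i)·b = (-0.9126 + 0.4088i)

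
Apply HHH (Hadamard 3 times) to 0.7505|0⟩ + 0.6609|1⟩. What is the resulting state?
0.998|0⟩ + 0.06336|1⟩

H² = I, so H^3 = H: a single Hadamard. With (a, b) = (0.7505, 0.6609), H gives ((a + b)/√2, (a − b)/√2) = (0.998, 0.06336).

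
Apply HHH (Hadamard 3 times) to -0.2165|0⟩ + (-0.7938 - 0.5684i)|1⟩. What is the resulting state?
(-0.7144 - 0.4019i)|0⟩ + (0.4082 + 0.4019i)|1⟩

H² = I, so H^3 = H: a single Hadamard. With (a, b) = (-0.2165, (-0.7938 - 0.5684i)), H gives ((a + b)/√2, (a − b)/√2) = ((-0.7144 - 0.4019i), (0.4082 + 0.4019i)).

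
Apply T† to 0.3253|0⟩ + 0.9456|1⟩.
0.3253|0⟩ + (0.6686 - 0.6686i)|1⟩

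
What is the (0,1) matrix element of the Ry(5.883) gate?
-0.1988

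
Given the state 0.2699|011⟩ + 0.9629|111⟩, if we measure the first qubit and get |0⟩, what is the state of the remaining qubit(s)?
|11⟩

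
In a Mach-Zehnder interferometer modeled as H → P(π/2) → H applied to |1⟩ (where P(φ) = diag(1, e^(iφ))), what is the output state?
(1/2 - (1/2)i)|0⟩ + (1/2 + (1/2)i)|1⟩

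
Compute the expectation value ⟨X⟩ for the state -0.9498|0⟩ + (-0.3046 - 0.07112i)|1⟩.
0.5786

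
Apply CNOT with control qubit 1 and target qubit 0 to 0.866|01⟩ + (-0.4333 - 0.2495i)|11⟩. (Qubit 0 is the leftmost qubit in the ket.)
(-0.4333 - 0.2495i)|01⟩ + 0.866|11⟩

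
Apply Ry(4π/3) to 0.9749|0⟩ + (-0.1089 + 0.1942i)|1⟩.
(-0.3931 - 0.1682i)|0⟩ + (0.8987 - 0.0971i)|1⟩

Ry(4π/3) = [[cos(θ/2), −sin(θ/2)], [sin(θ/2), cos(θ/2)]]; θ = 4π/3, cos(θ/2) ≈ -0.5, sin(θ/2) ≈ 0.866025.
With a = amp(|0⟩) = 0.9749 and b = amp(|1⟩) = (-0.1089 + 0.1942i):
new amp(|0⟩) = (-0.5)·a + (-0.866025)·b = (-0.3931 - 0.1682i)
new amp(|1⟩) = (0.866025)·a + (-0.5)·b = (0.8987 - 0.0971i)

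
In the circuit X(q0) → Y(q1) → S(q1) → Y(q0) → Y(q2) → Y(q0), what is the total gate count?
6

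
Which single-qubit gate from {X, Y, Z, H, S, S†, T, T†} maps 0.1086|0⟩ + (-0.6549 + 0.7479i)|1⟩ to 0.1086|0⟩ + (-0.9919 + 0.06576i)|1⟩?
T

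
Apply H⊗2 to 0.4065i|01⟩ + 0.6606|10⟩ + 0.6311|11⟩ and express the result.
(0.6459 + 0.2033i)|00⟩ + (0.01475 - 0.2033i)|01⟩ + (-0.6459 + 0.2033i)|10⟩ + (-0.01475 - 0.2033i)|11⟩

H⊗2 gives amp(|y⟩) = (1/2) Σ_x (−1)^(x·y) amp(|x⟩), where x·y is the number of positions in which both x and y have a 1.
|00⟩: (0.4065i + 0.6606 + 0.6311)/2 = (0.6459 + 0.2033i)
|01⟩: (-0.4065i + 0.6606 - 0.6311)/2 = (0.01475 - 0.2033i)
|10⟩: (0.4065i - 0.6606 - 0.6311)/2 = (-0.6459 + 0.2033i)
|11⟩: (-0.4065i - 0.6606 + 0.6311)/2 = (-0.01475 - 0.2033i)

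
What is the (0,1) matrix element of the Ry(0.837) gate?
-0.4064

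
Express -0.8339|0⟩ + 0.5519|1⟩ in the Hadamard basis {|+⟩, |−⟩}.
-0.1994|+⟩ - 0.9799|−⟩

With |ψ⟩ = α|0⟩ + β|1⟩, the Hadamard-basis coefficients are ⟨+|ψ⟩ = (α + β)/√2 and ⟨−|ψ⟩ = (α − β)/√2.
Here α = -0.8339, β = 0.5519: (α + β)/√2 = -0.1994, (α − β)/√2 = -0.9799.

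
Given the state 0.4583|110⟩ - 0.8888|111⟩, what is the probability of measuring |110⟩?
0.21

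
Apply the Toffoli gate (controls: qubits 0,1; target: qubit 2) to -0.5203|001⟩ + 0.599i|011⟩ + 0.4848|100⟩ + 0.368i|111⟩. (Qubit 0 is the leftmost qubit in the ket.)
-0.5203|001⟩ + 0.599i|011⟩ + 0.4848|100⟩ + 0.368i|110⟩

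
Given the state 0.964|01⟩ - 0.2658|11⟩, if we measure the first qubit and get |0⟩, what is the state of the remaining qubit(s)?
|1⟩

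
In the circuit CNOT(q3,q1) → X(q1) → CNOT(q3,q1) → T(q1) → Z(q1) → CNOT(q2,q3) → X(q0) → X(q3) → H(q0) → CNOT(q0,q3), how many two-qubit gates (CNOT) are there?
4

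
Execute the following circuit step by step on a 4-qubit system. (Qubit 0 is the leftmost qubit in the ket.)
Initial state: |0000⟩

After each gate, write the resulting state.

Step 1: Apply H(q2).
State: 1/√2|0000⟩ + 1/√2|0010⟩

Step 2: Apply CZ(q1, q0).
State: 1/√2|0000⟩ + 1/√2|0010⟩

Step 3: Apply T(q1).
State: 1/√2|0000⟩ + 1/√2|0010⟩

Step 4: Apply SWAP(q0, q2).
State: 1/√2|0000⟩ + 1/√2|1000⟩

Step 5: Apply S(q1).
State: 1/√2|0000⟩ + 1/√2|1000⟩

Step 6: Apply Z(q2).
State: 1/√2|0000⟩ + 1/√2|1000⟩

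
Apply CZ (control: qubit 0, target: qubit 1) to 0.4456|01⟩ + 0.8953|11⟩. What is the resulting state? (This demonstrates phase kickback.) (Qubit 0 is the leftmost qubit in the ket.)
0.4456|01⟩ - 0.8953|11⟩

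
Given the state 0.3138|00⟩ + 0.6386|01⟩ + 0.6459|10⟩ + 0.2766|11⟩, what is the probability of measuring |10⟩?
0.4172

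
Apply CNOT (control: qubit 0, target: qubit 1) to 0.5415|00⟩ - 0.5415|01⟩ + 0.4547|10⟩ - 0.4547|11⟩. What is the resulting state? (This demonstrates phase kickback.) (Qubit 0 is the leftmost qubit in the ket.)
0.5415|00⟩ - 0.5415|01⟩ - 0.4547|10⟩ + 0.4547|11⟩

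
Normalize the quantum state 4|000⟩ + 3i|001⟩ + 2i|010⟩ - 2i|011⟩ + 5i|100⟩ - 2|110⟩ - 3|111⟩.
0.4747|000⟩ + 0.356i|001⟩ + 0.2374i|010⟩ - 0.2374i|011⟩ + 0.5934i|100⟩ - 0.2374|110⟩ - 0.356|111⟩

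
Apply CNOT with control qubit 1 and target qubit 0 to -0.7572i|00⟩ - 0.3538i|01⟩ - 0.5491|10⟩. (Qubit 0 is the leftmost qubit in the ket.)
-0.7572i|00⟩ - 0.5491|10⟩ - 0.3538i|11⟩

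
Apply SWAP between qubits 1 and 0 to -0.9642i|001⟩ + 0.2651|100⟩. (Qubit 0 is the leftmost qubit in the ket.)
-0.9642i|001⟩ + 0.2651|010⟩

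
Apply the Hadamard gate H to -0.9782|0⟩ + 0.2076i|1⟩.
(-0.6917 + 0.1468i)|0⟩ + (-0.6917 - 0.1468i)|1⟩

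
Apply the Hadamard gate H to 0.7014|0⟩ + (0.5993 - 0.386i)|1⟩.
(0.9197 - 0.2729i)|0⟩ + (0.0722 + 0.2729i)|1⟩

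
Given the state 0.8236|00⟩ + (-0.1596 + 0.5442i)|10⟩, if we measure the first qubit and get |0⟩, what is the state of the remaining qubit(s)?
|0⟩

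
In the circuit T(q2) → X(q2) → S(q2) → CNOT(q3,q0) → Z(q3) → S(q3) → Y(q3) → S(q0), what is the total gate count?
8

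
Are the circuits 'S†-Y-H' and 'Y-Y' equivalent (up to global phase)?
No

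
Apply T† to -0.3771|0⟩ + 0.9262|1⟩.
-0.3771|0⟩ + (0.6549 - 0.6549i)|1⟩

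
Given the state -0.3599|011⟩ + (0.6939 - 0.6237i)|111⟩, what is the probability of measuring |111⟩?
0.8705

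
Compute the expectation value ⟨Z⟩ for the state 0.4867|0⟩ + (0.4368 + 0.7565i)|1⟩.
-0.5262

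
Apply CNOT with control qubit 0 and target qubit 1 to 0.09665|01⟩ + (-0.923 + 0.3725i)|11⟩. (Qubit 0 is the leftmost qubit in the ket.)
0.09665|01⟩ + (-0.923 + 0.3725i)|10⟩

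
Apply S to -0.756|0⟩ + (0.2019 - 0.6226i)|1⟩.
-0.756|0⟩ + (0.6226 + 0.2019i)|1⟩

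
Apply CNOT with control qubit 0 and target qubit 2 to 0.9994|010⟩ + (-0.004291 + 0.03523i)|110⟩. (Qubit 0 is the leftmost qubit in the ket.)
0.9994|010⟩ + (-0.004291 + 0.03523i)|111⟩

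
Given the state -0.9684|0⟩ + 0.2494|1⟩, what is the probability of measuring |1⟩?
0.0622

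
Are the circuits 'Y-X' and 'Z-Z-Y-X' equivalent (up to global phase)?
Yes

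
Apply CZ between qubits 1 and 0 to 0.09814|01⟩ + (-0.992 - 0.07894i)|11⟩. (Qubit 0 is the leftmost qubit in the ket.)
0.09814|01⟩ + (0.992 + 0.07894i)|11⟩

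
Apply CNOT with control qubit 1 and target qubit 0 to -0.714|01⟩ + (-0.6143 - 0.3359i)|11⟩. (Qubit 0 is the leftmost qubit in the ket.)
(-0.6143 - 0.3359i)|01⟩ - 0.714|11⟩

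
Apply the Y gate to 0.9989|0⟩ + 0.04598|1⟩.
-0.04598i|0⟩ + 0.9989i|1⟩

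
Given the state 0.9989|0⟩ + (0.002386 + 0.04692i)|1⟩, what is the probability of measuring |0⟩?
0.9978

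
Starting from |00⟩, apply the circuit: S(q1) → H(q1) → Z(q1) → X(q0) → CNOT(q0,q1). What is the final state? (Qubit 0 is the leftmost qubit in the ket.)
-1/√2|10⟩ + 1/√2|11⟩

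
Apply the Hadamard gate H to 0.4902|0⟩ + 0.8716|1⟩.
0.9629|0⟩ - 0.2697|1⟩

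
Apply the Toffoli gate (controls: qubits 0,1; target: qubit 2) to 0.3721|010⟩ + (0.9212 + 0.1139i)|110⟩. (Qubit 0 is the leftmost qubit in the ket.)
0.3721|010⟩ + (0.9212 + 0.1139i)|111⟩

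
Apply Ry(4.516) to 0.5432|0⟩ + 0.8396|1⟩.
-0.9936|0⟩ - 0.1127|1⟩

Ry(4.516) = [[cos(θ/2), −sin(θ/2)], [sin(θ/2), cos(θ/2)]]; θ = 4.516, cos(θ/2) ≈ -0.634378, sin(θ/2) ≈ 0.773023.
With a = amp(|0⟩) = 0.5432 and b = amp(|1⟩) = 0.8396:
new amp(|0⟩) = (-0.634378)·a + (-0.773023)·b = -0.9936
new amp(|1⟩) = (0.773023)·a + (-0.634378)·b = -0.1127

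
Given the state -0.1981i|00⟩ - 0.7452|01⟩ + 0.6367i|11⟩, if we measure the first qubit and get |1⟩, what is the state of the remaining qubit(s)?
i|1⟩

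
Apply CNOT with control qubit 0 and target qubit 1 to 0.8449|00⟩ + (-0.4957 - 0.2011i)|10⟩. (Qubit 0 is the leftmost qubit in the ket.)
0.8449|00⟩ + (-0.4957 - 0.2011i)|11⟩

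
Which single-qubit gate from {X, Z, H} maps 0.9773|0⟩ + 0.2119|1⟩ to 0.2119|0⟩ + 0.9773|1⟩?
X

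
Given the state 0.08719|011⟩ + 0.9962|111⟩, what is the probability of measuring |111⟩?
0.9924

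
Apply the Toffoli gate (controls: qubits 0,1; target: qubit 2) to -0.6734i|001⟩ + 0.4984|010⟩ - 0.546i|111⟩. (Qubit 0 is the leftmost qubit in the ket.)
-0.6734i|001⟩ + 0.4984|010⟩ - 0.546i|110⟩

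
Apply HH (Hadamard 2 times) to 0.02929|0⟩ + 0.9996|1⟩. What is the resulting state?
0.02929|0⟩ + 0.9996|1⟩

H² = I, so an even number of Hadamards cancels: H^2 = I and the state is unchanged.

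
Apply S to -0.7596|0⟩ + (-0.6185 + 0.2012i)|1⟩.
-0.7596|0⟩ + (-0.2012 - 0.6185i)|1⟩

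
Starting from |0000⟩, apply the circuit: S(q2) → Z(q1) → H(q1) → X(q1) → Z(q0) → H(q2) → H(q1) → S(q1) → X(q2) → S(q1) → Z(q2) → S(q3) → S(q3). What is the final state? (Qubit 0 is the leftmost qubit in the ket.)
1/√2|0000⟩ - 1/√2|0010⟩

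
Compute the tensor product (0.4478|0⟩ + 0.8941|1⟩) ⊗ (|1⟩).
0.4478|01⟩ + 0.8941|11⟩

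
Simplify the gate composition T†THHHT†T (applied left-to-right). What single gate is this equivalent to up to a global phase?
H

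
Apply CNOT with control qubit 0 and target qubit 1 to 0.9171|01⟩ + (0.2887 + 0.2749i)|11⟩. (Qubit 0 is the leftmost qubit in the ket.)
0.9171|01⟩ + (0.2887 + 0.2749i)|10⟩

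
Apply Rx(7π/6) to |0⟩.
-0.2588|0⟩ - 0.9659i|1⟩

Rx(7π/6) = [[cos(θ/2), −i·sin(θ/2)], [−i·sin(θ/2), cos(θ/2)]]; θ = 7π/6, cos(θ/2) ≈ -0.258819, sin(θ/2) ≈ 0.965926.
With a = amp(|0⟩) = 1 and b = amp(|1⟩) = 0:
new amp(|0⟩) = (-0.258819)·a + (-0.965926i)·b = -0.2588
new amp(|1⟩) = (-0.965926i)·a + (-0.258819)·b = -0.9659i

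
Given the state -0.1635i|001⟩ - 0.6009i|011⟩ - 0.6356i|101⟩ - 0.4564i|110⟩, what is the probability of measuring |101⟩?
0.404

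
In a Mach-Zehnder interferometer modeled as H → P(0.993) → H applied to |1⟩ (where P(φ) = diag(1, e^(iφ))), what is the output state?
(0.2269 - 0.4188i)|0⟩ + (0.7731 + 0.4188i)|1⟩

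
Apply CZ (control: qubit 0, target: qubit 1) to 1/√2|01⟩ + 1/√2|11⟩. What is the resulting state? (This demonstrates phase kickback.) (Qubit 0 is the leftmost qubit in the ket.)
1/√2|01⟩ - 1/√2|11⟩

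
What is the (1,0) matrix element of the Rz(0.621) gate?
0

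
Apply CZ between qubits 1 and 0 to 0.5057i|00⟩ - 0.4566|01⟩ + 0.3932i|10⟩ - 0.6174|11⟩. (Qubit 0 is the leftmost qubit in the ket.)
0.5057i|00⟩ - 0.4566|01⟩ + 0.3932i|10⟩ + 0.6174|11⟩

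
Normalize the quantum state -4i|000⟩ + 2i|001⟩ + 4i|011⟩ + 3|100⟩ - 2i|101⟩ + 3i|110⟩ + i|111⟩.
-0.5208i|000⟩ + 0.2604i|001⟩ + 0.5208i|011⟩ + 0.3906|100⟩ - 0.2604i|101⟩ + 0.3906i|110⟩ + 0.1302i|111⟩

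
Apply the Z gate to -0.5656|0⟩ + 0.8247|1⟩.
-0.5656|0⟩ - 0.8247|1⟩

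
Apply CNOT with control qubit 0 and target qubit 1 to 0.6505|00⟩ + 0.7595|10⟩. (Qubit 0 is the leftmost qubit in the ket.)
0.6505|00⟩ + 0.7595|11⟩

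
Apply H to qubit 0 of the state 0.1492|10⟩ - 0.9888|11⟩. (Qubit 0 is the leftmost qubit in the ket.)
0.1055|00⟩ - 0.6992|01⟩ - 0.1055|10⟩ + 0.6992|11⟩

H on qubit 0 mixes each pair of kets that differ only in qubit 0: amplitudes (a, b) of (|…0…⟩, |…1…⟩) become ((a + b)/√2, (a − b)/√2). Kets absent from the input have amplitude 0.
(|00⟩, |10⟩): (a, b) = (0, 0.1492) → (0.1055, -0.1055)
(|01⟩, |11⟩): (a, b) = (0, -0.9888) → (-0.6992, 0.6992)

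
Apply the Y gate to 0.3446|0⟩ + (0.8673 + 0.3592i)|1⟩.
(0.3592 - 0.8673i)|0⟩ + 0.3446i|1⟩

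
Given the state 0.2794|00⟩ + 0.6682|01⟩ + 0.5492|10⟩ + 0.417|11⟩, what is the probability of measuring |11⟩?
0.1739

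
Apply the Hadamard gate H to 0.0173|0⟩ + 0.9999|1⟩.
0.7193|0⟩ - 0.6948|1⟩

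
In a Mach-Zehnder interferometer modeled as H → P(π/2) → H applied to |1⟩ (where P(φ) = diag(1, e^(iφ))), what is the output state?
(1/2 - (1/2)i)|0⟩ + (1/2 + (1/2)i)|1⟩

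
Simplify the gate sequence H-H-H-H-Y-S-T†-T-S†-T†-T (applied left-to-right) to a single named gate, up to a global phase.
Y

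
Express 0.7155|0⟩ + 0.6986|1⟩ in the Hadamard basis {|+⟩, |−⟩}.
0.9999|+⟩ + 0.01195|−⟩

With |ψ⟩ = α|0⟩ + β|1⟩, the Hadamard-basis coefficients are ⟨+|ψ⟩ = (α + β)/√2 and ⟨−|ψ⟩ = (α − β)/√2.
Here α = 0.7155, β = 0.6986: (α + β)/√2 = 0.9999, (α − β)/√2 = 0.01195.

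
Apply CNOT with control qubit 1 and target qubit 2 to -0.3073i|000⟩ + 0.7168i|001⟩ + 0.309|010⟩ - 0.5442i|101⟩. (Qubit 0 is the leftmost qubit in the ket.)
-0.3073i|000⟩ + 0.7168i|001⟩ + 0.309|011⟩ - 0.5442i|101⟩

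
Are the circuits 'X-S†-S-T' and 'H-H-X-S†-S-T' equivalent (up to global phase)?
Yes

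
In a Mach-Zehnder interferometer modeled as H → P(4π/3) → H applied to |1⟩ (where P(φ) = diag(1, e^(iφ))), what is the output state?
(0.75 + 0.433i)|0⟩ + (0.25 - 0.433i)|1⟩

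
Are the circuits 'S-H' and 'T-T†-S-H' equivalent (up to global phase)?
Yes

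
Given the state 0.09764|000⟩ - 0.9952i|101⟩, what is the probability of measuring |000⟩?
0.009534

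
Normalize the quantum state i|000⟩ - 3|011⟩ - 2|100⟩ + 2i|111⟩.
0.2357i|000⟩ - 1/√2|011⟩ - 0.4714|100⟩ + 0.4714i|111⟩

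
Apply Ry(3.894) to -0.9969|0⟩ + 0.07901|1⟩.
0.2928|0⟩ - 0.9562|1⟩

Ry(3.894) = [[cos(θ/2), −sin(θ/2)], [sin(θ/2), cos(θ/2)]]; θ = 3.894, cos(θ/2) ≈ -0.367392, sin(θ/2) ≈ 0.930066.
With a = amp(|0⟩) = -0.9969 and b = amp(|1⟩) = 0.07901:
new amp(|0⟩) = (-0.367392)·a + (-0.930066)·b = 0.2928
new amp(|1⟩) = (0.930066)·a + (-0.367392)·b = -0.9562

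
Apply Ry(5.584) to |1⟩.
-0.3425|0⟩ - 0.9395|1⟩

Ry(5.584) = [[cos(θ/2), −sin(θ/2)], [sin(θ/2), cos(θ/2)]]; θ = 5.584, cos(θ/2) ≈ -0.939512, sin(θ/2) ≈ 0.342515.
With a = amp(|0⟩) = 0 and b = amp(|1⟩) = 1:
new amp(|0⟩) = (-0.939512)·a + (-0.342515)·b = -0.3425
new amp(|1⟩) = (0.342515)·a + (-0.939512)·b = -0.9395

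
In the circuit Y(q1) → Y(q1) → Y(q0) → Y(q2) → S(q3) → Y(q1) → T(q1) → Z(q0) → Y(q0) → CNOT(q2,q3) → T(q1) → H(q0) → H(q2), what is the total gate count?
13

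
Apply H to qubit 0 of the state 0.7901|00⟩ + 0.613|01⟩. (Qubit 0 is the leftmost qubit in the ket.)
0.5587|00⟩ + 0.4335|01⟩ + 0.5587|10⟩ + 0.4335|11⟩

H on qubit 0 mixes each pair of kets that differ only in qubit 0: amplitudes (a, b) of (|…0…⟩, |…1…⟩) become ((a + b)/√2, (a − b)/√2). Kets absent from the input have amplitude 0.
(|00⟩, |10⟩): (a, b) = (0.7901, 0) → (0.5587, 0.5587)
(|01⟩, |11⟩): (a, b) = (0.613, 0) → (0.4335, 0.4335)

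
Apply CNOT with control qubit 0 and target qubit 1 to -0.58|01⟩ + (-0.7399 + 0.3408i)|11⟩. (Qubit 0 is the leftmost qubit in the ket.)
-0.58|01⟩ + (-0.7399 + 0.3408i)|10⟩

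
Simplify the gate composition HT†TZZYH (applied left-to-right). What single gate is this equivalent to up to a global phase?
Y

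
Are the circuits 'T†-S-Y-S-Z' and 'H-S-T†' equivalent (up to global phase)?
No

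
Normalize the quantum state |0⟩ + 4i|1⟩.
0.2425|0⟩ + 0.9701i|1⟩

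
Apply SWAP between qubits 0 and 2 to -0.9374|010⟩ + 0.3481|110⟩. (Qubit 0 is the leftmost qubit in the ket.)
-0.9374|010⟩ + 0.3481|011⟩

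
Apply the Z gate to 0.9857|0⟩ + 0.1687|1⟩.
0.9857|0⟩ - 0.1687|1⟩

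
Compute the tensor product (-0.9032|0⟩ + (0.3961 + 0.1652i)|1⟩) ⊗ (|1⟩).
-0.9032|01⟩ + (0.3961 + 0.1652i)|11⟩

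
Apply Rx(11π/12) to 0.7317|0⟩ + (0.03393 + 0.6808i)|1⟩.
(0.7705 - 0.03364i)|0⟩ + (0.004429 - 0.6366i)|1⟩

Rx(11π/12) = [[cos(θ/2), −i·sin(θ/2)], [−i·sin(θ/2), cos(θ/2)]]; θ = 11π/12, cos(θ/2) ≈ 0.130526, sin(θ/2) ≈ 0.991445.
With a = amp(|0⟩) = 0.7317 and b = amp(|1⟩) = (0.03393 + 0.6808i):
new amp(|0⟩) = (0.130526)·a + (-0.991445i)·b = (0.7705 - 0.03364i)
new amp(|1⟩) = (-0.991445i)·a + (0.130526)·b = (0.004429 - 0.6366i)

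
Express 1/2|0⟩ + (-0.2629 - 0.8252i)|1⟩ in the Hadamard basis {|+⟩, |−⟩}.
(0.1677 - 0.5835i)|+⟩ + (0.5395 + 0.5835i)|−⟩

With |ψ⟩ = α|0⟩ + β|1⟩, the Hadamard-basis coefficients are ⟨+|ψ⟩ = (α + β)/√2 and ⟨−|ψ⟩ = (α − β)/√2.
Here α = 1/2, β = (-0.2629 - 0.8252i): (α + β)/√2 = (0.1677 - 0.5835i), (α − β)/√2 = (0.5395 + 0.5835i).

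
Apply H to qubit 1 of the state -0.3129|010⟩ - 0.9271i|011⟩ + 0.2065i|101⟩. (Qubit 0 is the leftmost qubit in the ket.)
-0.2213|000⟩ - 0.6556i|001⟩ + 0.2213|010⟩ + 0.6556i|011⟩ + 0.146i|101⟩ + 0.146i|111⟩

H on qubit 1 mixes each pair of kets that differ only in qubit 1: amplitudes (a, b) of (|…0…⟩, |…1…⟩) become ((a + b)/√2, (a − b)/√2). Kets absent from the input have amplitude 0.
(|000⟩, |010⟩): (a, b) = (0, -0.3129) → (-0.2213, 0.2213)
(|001⟩, |011⟩): (a, b) = (0, -0.9271i) → (-0.6556i, 0.6556i)
(|101⟩, |111⟩): (a, b) = (0.2065i, 0) → (0.146i, 0.146i)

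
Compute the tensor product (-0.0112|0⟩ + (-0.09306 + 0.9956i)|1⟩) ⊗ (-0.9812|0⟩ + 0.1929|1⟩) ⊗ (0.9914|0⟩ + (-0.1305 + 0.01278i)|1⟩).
0.01089|000⟩ + (-0.001434 + 0.0001404i)|001⟩ - 0.002142|010⟩ + (0.0002819 - 0.00002761i)|011⟩ + (0.09053 - 0.9685i)|100⟩ + (0.0005685 + 0.1287i)|101⟩ + (-0.0178 + 0.1904i)|110⟩ + (-0.0001118 - 0.02529i)|111⟩

amp(|b₁b₂…⟩) = product of the factor amplitudes for bits b₁, b₂, …; only kets whose every factor amplitude is nonzero survive.
|000⟩: (-0.0112)(-0.9812)(0.9914) = 0.01089
|001⟩: (-0.0112)(-0.9812)(-0.1305 + 0.01278i) = (-0.001434 + 0.0001404i)
|010⟩: (-0.0112)(0.1929)(0.9914) = -0.002142
|011⟩: (-0.0112)(0.1929)(-0.1305 + 0.01278i) = (0.0002819 - 0.00002761i)
|100⟩: (-0.09306 + 0.9956i)(-0.9812)(0.9914) = (0.09053 - 0.9685i)
|101⟩: (-0.09306 + 0.9956i)(-0.9812)(-0.1305 + 0.01278i) = (0.0005685 + 0.1287i)
|110⟩: (-0.09306 + 0.9956i)(0.1929)(0.9914) = (-0.0178 + 0.1904i)
|111⟩: (-0.09306 + 0.9956i)(0.1929)(-0.1305 + 0.01278i) = (-0.0001118 - 0.02529i)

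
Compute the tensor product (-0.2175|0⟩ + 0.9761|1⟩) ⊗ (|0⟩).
-0.2175|00⟩ + 0.9761|10⟩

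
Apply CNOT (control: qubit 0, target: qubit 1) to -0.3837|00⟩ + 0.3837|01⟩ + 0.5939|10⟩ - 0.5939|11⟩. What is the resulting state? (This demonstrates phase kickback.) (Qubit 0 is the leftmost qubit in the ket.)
-0.3837|00⟩ + 0.3837|01⟩ - 0.5939|10⟩ + 0.5939|11⟩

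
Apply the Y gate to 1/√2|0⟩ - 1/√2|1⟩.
(1/√2)i|0⟩ + (1/√2)i|1⟩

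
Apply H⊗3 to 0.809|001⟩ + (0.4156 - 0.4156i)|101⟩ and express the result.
(0.433 - 0.1469i)|000⟩ + (-0.433 + 0.1469i)|001⟩ + (0.433 - 0.1469i)|010⟩ + (-0.433 + 0.1469i)|011⟩ + (0.1391 + 0.1469i)|100⟩ + (-0.1391 - 0.1469i)|101⟩ + (0.1391 + 0.1469i)|110⟩ + (-0.1391 - 0.1469i)|111⟩

H⊗3 gives amp(|y⟩) = (1/2√2) Σ_x (−1)^(x·y) amp(|x⟩), where x·y is the number of positions in which both x and y have a 1.
|000⟩: (0.809 + (0.4156 - 0.4156i))/(2√2) = (0.433 - 0.1469i)
|001⟩: (-0.809 - (0.4156 - 0.4156i))/(2√2) = (-0.433 + 0.1469i)
|010⟩: (0.809 + (0.4156 - 0.4156i))/(2√2) = (0.433 - 0.1469i)
|011⟩: (-0.809 - (0.4156 - 0.4156i))/(2√2) = (-0.433 + 0.1469i)
|100⟩: (0.809 - (0.4156 - 0.4156i))/(2√2) = (0.1391 + 0.1469i)
|101⟩: (-0.809 + (0.4156 - 0.4156i))/(2√2) = (-0.1391 - 0.1469i)
|110⟩: (0.809 - (0.4156 - 0.4156i))/(2√2) = (0.1391 + 0.1469i)
|111⟩: (-0.809 + (0.4156 - 0.4156i))/(2√2) = (-0.1391 - 0.1469i)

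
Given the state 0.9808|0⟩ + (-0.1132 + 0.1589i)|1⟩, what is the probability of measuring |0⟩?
0.962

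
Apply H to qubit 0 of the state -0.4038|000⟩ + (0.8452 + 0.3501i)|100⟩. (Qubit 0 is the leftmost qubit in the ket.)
(0.3121 + 0.2476i)|000⟩ + (-0.8832 - 0.2476i)|100⟩

H on qubit 0 mixes each pair of kets that differ only in qubit 0: amplitudes (a, b) of (|…0…⟩, |…1…⟩) become ((a + b)/√2, (a − b)/√2). Kets absent from the input have amplitude 0.
(|000⟩, |100⟩): (a, b) = (-0.4038, (0.8452 + 0.3501i)) → ((0.3121 + 0.2476i), (-0.8832 - 0.2476i))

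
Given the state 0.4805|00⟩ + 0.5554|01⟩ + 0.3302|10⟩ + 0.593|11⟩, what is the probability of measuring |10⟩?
0.109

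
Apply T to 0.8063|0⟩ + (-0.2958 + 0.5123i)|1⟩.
0.8063|0⟩ + (-0.5714 + 0.1531i)|1⟩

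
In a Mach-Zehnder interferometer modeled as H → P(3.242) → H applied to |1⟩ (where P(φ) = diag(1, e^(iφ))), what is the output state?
(0.9975 + 0.05012i)|0⟩ + (0.002518 - 0.05012i)|1⟩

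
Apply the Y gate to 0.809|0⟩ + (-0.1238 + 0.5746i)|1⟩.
(0.5746 + 0.1238i)|0⟩ + 0.809i|1⟩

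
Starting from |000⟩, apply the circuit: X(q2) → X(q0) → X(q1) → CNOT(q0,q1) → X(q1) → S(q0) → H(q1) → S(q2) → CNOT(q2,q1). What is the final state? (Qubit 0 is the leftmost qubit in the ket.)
1/√2|101⟩ - 1/√2|111⟩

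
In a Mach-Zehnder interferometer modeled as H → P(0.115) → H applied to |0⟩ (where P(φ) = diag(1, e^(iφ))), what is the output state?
(0.9967 + 0.05737i)|0⟩ + (0.003303 - 0.05737i)|1⟩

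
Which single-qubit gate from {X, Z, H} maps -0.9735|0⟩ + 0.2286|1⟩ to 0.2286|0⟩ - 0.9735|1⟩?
X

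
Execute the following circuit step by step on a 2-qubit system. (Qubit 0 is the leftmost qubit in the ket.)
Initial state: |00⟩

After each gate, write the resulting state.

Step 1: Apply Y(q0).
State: i|10⟩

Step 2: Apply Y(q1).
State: -|11⟩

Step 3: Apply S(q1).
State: -i|11⟩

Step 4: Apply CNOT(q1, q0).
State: -i|01⟩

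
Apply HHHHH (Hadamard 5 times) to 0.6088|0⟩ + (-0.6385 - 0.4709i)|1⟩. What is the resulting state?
(-0.021 - 0.333i)|0⟩ + (0.882 + 0.333i)|1⟩

H² = I, so H^5 = H: a single Hadamard. With (a, b) = (0.6088, (-0.6385 - 0.4709i)), H gives ((a + b)/√2, (a − b)/√2) = ((-0.021 - 0.333i), (0.882 + 0.333i)).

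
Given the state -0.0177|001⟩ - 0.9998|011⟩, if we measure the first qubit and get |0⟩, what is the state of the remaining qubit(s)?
-0.0177|01⟩ - 0.9998|11⟩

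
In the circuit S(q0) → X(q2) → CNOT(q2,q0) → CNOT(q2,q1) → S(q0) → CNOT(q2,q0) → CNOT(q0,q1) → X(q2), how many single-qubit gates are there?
4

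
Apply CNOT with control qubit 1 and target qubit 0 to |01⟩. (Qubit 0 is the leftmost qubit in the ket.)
|11⟩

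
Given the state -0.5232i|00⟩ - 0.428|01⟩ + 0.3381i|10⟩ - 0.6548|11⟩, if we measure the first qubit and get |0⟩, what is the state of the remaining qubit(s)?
-0.774i|0⟩ - 0.6332|1⟩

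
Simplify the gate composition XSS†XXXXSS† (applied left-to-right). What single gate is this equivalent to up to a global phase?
X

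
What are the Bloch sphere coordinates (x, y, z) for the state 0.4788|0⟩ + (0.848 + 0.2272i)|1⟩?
(0.812, 0.2176, -0.5415)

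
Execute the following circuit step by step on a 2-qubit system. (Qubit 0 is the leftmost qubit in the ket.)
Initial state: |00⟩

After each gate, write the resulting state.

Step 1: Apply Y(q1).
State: i|01⟩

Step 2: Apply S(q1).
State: -|01⟩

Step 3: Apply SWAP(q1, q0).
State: -|10⟩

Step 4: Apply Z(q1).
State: -|10⟩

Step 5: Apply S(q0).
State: -i|10⟩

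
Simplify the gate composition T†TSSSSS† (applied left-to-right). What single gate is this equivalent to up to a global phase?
S†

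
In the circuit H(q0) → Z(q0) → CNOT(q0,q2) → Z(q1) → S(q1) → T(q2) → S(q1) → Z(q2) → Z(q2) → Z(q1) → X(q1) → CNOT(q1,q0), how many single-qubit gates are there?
10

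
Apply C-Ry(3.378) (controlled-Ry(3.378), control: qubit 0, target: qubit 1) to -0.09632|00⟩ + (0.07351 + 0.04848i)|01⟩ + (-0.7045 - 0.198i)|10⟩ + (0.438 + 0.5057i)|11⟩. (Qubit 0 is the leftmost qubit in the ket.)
-0.09632|00⟩ + (0.07351 + 0.04848i)|01⟩ + (-0.3519 - 0.4788i)|10⟩ + (-0.7512 - 0.2563i)|11⟩

C-Ry(3.378) leaves the control-|0⟩ kets |00⟩, |01⟩ unchanged and applies Ry(3.378) to qubit 1 on the control-|1⟩ pair (|10⟩, |11⟩).
Ry(3.378) = [[cos(θ/2), −sin(θ/2)], [sin(θ/2), cos(θ/2)]]; θ = 3.378, cos(θ/2) ≈ -0.117929, sin(θ/2) ≈ 0.993022.
With a = amp(|10⟩) = (-0.7045 - 0.198i) and b = amp(|11⟩) = (0.438 + 0.5057i):
new amp(|10⟩) = (-0.117929)·a + (-0.993022)·b = (-0.3519 - 0.4788i)
new amp(|11⟩) = (0.993022)·a + (-0.117929)·b = (-0.7512 - 0.2563i)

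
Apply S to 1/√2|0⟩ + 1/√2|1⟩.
1/√2|0⟩ + (1/√2)i|1⟩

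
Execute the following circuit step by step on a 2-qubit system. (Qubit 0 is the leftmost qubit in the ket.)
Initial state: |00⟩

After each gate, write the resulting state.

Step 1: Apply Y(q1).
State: i|01⟩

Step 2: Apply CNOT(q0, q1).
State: i|01⟩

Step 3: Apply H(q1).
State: (1/√2)i|00⟩ - (1/√2)i|01⟩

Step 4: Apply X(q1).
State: -(1/√2)i|00⟩ + (1/√2)i|01⟩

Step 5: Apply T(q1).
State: -(1/√2)i|00⟩ + (-1/2 + (1/2)i)|01⟩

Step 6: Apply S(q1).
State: -(1/√2)i|00⟩ + (-1/2 - (1/2)i)|01⟩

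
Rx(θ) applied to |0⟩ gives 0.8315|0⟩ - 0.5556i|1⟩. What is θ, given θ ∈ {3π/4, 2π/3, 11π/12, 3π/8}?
3π/8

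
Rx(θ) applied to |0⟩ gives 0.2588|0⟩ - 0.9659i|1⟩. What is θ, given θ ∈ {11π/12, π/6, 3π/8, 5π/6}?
5π/6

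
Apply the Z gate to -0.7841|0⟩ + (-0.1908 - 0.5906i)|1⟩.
-0.7841|0⟩ + (0.1908 + 0.5906i)|1⟩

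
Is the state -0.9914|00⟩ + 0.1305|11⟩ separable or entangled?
Entangled

Writing the state as a|00⟩ + b|01⟩ + c|10⟩ + d|11⟩, it is a product state iff ad − bc = 0.
Here (a, b, c, d) = (-0.9914, 0, 0, 0.1305): ad − bc = (-0.9914)(0.1305) − (0)(0) = -0.1294 ≠ 0, so the state is entangled.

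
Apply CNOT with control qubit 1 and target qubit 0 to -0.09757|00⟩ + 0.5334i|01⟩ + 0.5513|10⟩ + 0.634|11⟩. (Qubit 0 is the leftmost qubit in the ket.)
-0.09757|00⟩ + 0.634|01⟩ + 0.5513|10⟩ + 0.5334i|11⟩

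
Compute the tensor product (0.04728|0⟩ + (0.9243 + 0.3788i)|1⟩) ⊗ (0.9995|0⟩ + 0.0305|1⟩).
0.04726|00⟩ + 0.001442|01⟩ + (0.9238 + 0.3786i)|10⟩ + (0.02819 + 0.01155i)|11⟩

amp(|b₁b₂…⟩) = product of the factor amplitudes for bits b₁, b₂, …; only kets whose every factor amplitude is nonzero survive.
|00⟩: (0.04728)(0.9995) = 0.04726
|01⟩: (0.04728)(0.0305) = 0.001442
|10⟩: (0.9243 + 0.3788i)(0.9995) = (0.9238 + 0.3786i)
|11⟩: (0.9243 + 0.3788i)(0.0305) = (0.02819 + 0.01155i)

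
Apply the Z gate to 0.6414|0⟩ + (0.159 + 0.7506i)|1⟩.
0.6414|0⟩ + (-0.159 - 0.7506i)|1⟩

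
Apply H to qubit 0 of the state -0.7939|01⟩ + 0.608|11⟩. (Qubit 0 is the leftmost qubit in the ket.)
-0.1315|01⟩ - 0.9913|11⟩

H on qubit 0 mixes each pair of kets that differ only in qubit 0: amplitudes (a, b) of (|…0…⟩, |…1…⟩) become ((a + b)/√2, (a − b)/√2). Kets absent from the input have amplitude 0.
(|01⟩, |11⟩): (a, b) = (-0.7939, 0.608) → (-0.1315, -0.9913)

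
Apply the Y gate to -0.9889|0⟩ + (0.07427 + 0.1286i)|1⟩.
(0.1286 - 0.07427i)|0⟩ - 0.9889i|1⟩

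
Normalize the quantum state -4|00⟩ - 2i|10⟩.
-0.8944|00⟩ - (1/√5)i|10⟩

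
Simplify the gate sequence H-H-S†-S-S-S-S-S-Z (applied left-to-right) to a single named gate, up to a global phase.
Z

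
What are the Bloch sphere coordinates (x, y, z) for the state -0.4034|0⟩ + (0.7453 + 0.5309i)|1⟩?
(-0.6013, -0.4283, -0.6746)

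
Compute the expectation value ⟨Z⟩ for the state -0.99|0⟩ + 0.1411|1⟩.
0.9602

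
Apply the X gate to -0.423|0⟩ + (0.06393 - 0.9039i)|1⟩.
(0.06393 - 0.9039i)|0⟩ - 0.423|1⟩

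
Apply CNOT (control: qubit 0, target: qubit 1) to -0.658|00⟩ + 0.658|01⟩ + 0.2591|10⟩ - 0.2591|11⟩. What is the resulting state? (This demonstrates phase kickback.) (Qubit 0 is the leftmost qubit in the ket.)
-0.658|00⟩ + 0.658|01⟩ - 0.2591|10⟩ + 0.2591|11⟩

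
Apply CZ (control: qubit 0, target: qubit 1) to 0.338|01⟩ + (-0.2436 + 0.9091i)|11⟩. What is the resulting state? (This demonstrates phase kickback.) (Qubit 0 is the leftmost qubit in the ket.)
0.338|01⟩ + (0.2436 - 0.9091i)|11⟩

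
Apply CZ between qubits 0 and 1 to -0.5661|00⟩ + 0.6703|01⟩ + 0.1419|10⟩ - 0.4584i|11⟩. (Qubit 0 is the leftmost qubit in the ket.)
-0.5661|00⟩ + 0.6703|01⟩ + 0.1419|10⟩ + 0.4584i|11⟩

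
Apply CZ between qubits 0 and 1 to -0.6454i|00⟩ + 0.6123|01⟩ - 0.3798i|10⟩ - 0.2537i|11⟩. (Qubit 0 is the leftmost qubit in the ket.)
-0.6454i|00⟩ + 0.6123|01⟩ - 0.3798i|10⟩ + 0.2537i|11⟩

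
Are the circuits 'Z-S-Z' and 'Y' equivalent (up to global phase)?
No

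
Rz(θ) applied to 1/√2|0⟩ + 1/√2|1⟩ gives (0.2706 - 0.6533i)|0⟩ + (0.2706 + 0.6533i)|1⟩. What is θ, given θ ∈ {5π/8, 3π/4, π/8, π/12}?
3π/4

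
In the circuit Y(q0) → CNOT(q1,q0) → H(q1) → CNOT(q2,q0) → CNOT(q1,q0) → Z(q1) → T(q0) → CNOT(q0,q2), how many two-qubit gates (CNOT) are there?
4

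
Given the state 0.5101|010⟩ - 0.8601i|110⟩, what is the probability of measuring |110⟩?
0.7398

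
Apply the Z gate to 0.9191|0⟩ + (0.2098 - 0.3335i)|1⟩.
0.9191|0⟩ + (-0.2098 + 0.3335i)|1⟩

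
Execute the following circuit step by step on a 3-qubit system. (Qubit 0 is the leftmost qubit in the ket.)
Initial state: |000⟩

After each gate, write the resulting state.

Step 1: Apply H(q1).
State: 1/√2|000⟩ + 1/√2|010⟩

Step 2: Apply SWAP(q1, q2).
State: 1/√2|000⟩ + 1/√2|001⟩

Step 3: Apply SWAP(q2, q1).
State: 1/√2|000⟩ + 1/√2|010⟩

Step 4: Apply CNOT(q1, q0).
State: 1/√2|000⟩ + 1/√2|110⟩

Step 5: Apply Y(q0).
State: -(1/√2)i|010⟩ + (1/√2)i|100⟩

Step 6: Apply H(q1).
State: -(1/2)i|000⟩ + (1/2)i|010⟩ + (1/2)i|100⟩ + (1/2)i|110⟩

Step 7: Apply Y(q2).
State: 1/2|001⟩ - 1/2|011⟩ - 1/2|101⟩ - 1/2|111⟩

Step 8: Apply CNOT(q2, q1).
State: -1/2|001⟩ + 1/2|011⟩ - 1/2|101⟩ - 1/2|111⟩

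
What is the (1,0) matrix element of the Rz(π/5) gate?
0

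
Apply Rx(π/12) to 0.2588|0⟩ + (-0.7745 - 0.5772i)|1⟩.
(0.1812 + 0.1011i)|0⟩ + (-0.7679 - 0.606i)|1⟩

Rx(π/12) = [[cos(θ/2), −i·sin(θ/2)], [−i·sin(θ/2), cos(θ/2)]]; θ = π/12, cos(θ/2) ≈ 0.991445, sin(θ/2) ≈ 0.130526.
With a = amp(|0⟩) = 0.2588 and b = amp(|1⟩) = (-0.7745 - 0.5772i):
new amp(|0⟩) = (0.991445)·a + (-0.130526i)·b = (0.1812 + 0.1011i)
new amp(|1⟩) = (-0.130526i)·a + (0.991445)·b = (-0.7679 - 0.606i)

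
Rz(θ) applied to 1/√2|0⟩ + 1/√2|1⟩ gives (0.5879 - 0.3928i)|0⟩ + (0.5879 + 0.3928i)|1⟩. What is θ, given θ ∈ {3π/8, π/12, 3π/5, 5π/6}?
3π/8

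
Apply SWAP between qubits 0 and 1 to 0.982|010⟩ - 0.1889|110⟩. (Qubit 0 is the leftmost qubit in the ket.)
0.982|100⟩ - 0.1889|110⟩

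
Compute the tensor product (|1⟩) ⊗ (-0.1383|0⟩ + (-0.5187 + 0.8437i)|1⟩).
-0.1383|10⟩ + (-0.5187 + 0.8437i)|11⟩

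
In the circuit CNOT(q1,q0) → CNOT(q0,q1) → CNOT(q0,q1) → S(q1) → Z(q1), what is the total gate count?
5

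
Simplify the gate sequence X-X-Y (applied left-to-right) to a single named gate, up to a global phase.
Y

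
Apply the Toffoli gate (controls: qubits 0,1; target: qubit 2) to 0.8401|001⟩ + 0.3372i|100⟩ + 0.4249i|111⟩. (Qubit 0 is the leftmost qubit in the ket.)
0.8401|001⟩ + 0.3372i|100⟩ + 0.4249i|110⟩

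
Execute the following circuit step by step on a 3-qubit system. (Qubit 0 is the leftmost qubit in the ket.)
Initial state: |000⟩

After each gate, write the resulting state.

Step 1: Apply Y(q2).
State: i|001⟩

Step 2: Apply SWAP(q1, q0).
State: i|001⟩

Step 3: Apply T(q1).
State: i|001⟩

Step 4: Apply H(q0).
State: (1/√2)i|001⟩ + (1/√2)i|101⟩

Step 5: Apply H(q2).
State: (1/2)i|000⟩ - (1/2)i|001⟩ + (1/2)i|100⟩ - (1/2)i|101⟩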